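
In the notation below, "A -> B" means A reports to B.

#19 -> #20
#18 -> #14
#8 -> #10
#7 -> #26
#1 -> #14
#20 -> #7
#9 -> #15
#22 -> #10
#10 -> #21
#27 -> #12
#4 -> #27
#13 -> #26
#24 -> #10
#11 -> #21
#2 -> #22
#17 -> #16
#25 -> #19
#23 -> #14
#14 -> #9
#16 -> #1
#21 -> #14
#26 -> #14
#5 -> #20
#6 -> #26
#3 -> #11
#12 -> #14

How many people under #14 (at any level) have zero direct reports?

12

The people in #14's organization with no one reporting to them are #23, #4, #18, #17, #6, #13, #5, #25, #8, #24, #2, #3. That is 12.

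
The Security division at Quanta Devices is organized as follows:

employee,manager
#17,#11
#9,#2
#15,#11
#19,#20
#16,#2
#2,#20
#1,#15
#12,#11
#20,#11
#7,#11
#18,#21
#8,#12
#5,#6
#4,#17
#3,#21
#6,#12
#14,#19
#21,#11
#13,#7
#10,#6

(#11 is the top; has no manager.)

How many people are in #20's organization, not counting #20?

5

#20 directly manages #19, #2. Under #19: #14 (1). Under #2: #9, #16 (2). So #20's organization is 2 direct reports plus everyone under them: 2 + 3 = 5.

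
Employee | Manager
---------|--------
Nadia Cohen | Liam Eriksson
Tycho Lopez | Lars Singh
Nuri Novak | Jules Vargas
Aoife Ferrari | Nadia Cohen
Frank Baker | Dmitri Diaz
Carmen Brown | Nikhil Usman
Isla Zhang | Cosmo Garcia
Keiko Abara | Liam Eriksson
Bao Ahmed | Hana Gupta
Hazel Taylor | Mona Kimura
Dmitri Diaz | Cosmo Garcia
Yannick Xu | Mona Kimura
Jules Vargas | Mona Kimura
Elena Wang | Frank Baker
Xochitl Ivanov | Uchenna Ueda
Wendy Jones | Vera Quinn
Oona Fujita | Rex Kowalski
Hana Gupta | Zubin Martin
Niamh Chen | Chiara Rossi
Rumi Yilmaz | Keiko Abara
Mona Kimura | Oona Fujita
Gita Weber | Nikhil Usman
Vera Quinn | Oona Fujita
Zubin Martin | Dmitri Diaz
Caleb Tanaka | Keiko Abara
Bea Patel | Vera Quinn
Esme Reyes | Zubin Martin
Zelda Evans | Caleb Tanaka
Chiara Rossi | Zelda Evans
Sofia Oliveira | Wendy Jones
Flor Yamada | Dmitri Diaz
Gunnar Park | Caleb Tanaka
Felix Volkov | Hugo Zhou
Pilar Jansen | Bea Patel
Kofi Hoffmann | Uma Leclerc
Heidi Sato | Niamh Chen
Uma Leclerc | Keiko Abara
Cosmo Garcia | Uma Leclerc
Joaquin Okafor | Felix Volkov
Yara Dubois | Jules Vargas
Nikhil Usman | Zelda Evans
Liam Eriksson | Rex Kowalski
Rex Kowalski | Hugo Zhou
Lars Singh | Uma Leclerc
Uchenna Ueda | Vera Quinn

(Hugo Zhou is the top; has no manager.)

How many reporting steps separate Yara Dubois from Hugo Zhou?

5

Chain from Yara Dubois up to Hugo Zhou: Yara Dubois → Jules Vargas → Mona Kimura → Oona Fujita → Rex Kowalski → Hugo Zhou. That is 5 steps up, so Yara Dubois is 5 levels below Hugo Zhou.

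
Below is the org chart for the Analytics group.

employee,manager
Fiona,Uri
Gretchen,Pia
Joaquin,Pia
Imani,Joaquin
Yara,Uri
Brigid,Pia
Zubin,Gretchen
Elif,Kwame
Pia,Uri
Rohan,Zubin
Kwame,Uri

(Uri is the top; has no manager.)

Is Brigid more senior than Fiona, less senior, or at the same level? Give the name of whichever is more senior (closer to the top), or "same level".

Fiona

Brigid is 2 levels below Uri; Fiona is 1. Fiona is higher.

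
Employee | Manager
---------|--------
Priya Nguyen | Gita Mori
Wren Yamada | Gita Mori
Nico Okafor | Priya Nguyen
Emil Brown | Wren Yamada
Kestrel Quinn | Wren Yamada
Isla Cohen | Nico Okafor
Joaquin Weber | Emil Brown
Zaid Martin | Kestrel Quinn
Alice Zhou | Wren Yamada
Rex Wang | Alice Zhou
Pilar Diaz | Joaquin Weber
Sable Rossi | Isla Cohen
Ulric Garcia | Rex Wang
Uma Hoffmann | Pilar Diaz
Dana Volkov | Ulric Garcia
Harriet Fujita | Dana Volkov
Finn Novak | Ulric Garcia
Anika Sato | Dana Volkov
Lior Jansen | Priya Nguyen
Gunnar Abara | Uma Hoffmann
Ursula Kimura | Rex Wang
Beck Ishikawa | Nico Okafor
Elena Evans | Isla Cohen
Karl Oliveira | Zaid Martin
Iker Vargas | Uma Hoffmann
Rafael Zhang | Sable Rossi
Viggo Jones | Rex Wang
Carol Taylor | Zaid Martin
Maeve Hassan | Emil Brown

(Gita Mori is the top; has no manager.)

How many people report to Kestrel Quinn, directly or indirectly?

Kestrel Quinn directly manages Zaid Martin. Under Zaid Martin: Carol Taylor, Karl Oliveira (2). That's 3 in total.

3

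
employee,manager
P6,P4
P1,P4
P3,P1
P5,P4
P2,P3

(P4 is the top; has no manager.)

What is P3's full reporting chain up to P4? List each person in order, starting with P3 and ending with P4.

P3 -> P1 -> P4

P3 reports to P1. P1 reports to P4. P4 is at the top.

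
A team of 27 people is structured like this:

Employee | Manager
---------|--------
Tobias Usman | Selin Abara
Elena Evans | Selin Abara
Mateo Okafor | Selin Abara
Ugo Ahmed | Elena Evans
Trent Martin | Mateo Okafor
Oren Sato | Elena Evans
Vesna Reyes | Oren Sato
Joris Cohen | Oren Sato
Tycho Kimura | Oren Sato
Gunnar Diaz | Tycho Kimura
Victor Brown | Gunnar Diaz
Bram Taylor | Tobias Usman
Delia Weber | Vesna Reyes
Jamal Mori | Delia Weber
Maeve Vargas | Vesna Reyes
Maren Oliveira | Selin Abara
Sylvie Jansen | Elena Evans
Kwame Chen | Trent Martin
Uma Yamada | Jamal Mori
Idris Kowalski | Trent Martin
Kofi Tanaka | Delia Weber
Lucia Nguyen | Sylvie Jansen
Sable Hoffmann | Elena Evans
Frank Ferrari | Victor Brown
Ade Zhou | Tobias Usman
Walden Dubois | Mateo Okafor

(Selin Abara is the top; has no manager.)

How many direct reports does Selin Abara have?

Selin Abara directly manages Tobias Usman, Elena Evans, Mateo Okafor, Maren Oliveira. That is 4 direct reports.

4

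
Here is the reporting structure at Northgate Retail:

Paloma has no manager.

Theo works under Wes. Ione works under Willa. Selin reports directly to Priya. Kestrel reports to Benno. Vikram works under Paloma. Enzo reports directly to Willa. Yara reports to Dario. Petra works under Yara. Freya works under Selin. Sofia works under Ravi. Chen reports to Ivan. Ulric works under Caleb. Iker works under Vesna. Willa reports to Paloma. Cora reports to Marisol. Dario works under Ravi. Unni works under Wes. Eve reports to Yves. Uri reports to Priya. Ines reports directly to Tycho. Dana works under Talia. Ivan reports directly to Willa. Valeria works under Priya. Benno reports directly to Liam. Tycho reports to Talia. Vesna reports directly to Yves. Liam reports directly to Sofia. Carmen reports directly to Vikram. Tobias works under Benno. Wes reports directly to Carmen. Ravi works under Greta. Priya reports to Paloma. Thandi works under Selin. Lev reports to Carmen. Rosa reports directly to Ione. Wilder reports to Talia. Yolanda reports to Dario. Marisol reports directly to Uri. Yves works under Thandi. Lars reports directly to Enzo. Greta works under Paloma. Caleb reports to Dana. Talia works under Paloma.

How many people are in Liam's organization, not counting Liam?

3

Liam directly manages Benno. Under Benno: Kestrel, Tobias (2). That's 3 in total.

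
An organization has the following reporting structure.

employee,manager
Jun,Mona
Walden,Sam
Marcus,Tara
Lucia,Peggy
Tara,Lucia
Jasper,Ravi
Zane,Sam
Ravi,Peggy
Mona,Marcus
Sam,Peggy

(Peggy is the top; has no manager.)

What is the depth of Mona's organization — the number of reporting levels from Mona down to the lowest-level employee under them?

The longest chain under Mona runs Mona → Jun, which is 1 level below Mona.

1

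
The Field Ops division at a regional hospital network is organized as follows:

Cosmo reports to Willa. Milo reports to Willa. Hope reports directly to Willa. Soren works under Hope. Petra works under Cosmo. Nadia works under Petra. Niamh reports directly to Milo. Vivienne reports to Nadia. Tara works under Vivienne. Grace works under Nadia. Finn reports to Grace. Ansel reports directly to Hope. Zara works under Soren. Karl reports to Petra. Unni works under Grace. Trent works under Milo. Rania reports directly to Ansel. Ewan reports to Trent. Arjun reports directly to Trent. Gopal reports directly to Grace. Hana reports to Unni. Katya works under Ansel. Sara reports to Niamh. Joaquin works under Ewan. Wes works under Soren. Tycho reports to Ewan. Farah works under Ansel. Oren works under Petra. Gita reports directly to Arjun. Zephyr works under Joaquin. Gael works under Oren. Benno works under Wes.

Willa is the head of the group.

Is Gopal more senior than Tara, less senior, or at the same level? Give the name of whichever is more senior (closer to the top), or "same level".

Both Gopal and Tara are 5 levels below Willa.

same level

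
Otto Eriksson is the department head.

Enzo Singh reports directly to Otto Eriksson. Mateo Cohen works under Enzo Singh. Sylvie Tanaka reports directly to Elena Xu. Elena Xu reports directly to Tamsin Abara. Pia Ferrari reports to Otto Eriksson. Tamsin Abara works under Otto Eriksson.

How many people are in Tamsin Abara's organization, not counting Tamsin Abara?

2

Tamsin Abara directly manages Elena Xu. Under Elena Xu: Sylvie Tanaka (1). That's 2 in total.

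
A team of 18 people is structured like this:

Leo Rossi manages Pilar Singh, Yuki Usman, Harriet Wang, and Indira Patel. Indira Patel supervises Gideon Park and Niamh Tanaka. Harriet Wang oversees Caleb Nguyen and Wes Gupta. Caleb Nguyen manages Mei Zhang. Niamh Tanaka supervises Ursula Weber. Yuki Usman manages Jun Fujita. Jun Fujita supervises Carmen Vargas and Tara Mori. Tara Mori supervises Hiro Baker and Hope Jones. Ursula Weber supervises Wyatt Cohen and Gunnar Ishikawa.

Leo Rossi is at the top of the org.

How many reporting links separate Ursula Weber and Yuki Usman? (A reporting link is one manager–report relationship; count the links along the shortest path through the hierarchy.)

Ursula Weber is 3 levels below Leo Rossi, and Yuki Usman is 1 level below Leo Rossi (their lowest common manager). The shortest path runs up from Ursula Weber to Leo Rossi and back down to Yuki Usman: 3 + 1 = 4 links.

4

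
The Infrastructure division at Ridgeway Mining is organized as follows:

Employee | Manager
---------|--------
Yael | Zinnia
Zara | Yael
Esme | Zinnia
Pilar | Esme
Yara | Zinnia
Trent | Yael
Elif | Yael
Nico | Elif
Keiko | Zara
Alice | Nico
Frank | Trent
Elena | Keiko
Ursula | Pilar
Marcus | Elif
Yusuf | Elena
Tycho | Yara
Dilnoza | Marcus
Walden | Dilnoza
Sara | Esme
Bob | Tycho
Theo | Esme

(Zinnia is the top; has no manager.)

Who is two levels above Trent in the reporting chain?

Trent reports to Yael, and Yael reports to Zinnia. So Trent's skip-level manager is Zinnia.

Zinnia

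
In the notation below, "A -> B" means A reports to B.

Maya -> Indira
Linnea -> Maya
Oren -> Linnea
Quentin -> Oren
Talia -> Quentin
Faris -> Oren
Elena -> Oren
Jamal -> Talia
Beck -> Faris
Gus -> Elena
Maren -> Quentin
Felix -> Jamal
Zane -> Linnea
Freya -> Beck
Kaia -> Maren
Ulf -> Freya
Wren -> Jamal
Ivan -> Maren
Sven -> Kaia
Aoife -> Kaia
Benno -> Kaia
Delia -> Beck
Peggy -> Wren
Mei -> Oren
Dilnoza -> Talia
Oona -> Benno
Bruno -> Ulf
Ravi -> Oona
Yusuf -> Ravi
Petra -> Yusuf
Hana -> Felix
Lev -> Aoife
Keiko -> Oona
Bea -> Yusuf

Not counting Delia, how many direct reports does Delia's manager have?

Delia reports to Beck. Beck's other direct reports are Freya — 1 peer.

1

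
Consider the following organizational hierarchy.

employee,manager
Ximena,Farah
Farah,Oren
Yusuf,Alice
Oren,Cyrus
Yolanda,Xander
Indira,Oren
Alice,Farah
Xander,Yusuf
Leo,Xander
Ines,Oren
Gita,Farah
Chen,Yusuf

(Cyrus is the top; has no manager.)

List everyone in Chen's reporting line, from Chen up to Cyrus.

Chen -> Yusuf -> Alice -> Farah -> Oren -> Cyrus

Chen reports to Yusuf. Yusuf reports to Alice. Alice reports to Farah. Farah reports to Oren. Oren reports to Cyrus. Cyrus is at the top.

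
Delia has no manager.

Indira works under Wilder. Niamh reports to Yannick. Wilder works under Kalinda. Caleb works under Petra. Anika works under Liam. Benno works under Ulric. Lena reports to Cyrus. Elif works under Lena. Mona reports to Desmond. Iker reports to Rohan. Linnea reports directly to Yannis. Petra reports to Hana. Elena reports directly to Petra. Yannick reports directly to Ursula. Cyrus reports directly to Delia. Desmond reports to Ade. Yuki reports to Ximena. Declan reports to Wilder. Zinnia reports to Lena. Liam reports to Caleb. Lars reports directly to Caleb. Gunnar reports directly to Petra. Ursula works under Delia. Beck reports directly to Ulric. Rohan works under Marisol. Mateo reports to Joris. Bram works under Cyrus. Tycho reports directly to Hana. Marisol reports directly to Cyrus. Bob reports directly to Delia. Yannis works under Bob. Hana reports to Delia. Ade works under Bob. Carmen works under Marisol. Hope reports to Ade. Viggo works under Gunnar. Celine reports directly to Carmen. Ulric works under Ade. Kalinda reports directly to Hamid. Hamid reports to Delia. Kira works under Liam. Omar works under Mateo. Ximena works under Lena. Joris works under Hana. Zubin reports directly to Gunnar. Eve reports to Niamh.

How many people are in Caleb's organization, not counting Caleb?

4

Caleb directly manages Liam, Lars. Under Liam: Kira, Anika (2). Lars has no reports. So Caleb's organization is 2 direct reports plus everyone under them: 3 + 1 = 4.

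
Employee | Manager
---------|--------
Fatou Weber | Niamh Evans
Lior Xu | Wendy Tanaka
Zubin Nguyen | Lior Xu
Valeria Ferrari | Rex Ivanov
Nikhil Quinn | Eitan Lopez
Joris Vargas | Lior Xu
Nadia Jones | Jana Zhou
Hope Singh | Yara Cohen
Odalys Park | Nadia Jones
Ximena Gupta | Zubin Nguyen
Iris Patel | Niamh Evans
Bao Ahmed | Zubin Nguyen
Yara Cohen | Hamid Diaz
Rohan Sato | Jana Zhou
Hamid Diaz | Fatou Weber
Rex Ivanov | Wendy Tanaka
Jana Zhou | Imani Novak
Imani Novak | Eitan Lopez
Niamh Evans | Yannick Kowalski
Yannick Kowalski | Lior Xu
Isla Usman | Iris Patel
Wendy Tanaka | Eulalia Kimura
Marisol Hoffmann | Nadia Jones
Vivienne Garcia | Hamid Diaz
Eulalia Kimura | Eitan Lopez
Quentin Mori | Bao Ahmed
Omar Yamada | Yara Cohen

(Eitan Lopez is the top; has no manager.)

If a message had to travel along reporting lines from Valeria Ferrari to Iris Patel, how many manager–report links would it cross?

Valeria Ferrari is 2 levels below Wendy Tanaka, and Iris Patel is 4 levels below Wendy Tanaka (their lowest common manager). The shortest path runs up from Valeria Ferrari to Wendy Tanaka and back down to Iris Patel: 2 + 4 = 6 links.

6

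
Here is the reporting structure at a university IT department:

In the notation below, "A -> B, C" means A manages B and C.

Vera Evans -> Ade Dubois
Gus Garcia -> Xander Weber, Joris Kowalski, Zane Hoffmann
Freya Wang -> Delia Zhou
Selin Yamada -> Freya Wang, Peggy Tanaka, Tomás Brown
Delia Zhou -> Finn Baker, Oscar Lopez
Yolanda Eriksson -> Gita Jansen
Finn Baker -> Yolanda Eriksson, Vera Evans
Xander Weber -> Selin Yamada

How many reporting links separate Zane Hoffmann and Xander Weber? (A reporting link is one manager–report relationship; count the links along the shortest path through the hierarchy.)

2

Zane Hoffmann is 1 level below Gus Garcia, and Xander Weber is 1 level below Gus Garcia (their lowest common manager). The shortest path runs up from Zane Hoffmann to Gus Garcia and back down to Xander Weber: 1 + 1 = 2 links.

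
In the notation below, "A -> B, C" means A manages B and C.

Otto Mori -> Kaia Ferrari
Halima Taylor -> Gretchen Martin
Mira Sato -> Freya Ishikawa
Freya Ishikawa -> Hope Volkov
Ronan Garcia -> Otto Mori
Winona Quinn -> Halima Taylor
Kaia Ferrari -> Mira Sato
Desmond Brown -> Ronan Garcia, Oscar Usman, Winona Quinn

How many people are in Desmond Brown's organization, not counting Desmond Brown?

Desmond Brown directly manages Ronan Garcia, Oscar Usman, Winona Quinn. Under Ronan Garcia: Otto Mori, Kaia Ferrari, Mira Sato, Freya Ishikawa, Hope Volkov (5). Oscar Usman has no reports. Under Winona Quinn: Halima Taylor, Gretchen Martin (2). So Desmond Brown's organization is 3 direct reports plus everyone under them: 6 + 1 + 3 = 10.

10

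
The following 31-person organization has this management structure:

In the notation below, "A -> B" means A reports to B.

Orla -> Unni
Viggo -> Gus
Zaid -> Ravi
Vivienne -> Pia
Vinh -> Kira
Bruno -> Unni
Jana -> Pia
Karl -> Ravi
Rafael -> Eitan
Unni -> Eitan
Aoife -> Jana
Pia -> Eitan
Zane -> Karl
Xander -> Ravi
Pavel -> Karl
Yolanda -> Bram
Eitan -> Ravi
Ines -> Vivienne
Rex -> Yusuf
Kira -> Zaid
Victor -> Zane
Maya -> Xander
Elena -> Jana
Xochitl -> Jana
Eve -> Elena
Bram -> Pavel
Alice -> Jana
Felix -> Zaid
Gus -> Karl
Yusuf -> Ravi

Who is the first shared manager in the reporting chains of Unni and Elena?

Eitan

Unni's chain of managers is Eitan, Ravi. Elena's chain of managers is Jana, Pia, Eitan, Ravi. The first manager that appears in both chains is Eitan.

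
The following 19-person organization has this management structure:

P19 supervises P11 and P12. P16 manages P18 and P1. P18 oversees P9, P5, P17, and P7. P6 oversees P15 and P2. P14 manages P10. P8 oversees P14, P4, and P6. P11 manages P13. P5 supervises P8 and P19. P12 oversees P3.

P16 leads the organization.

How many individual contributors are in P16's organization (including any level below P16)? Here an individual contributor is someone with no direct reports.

The people in P16's organization with no one reporting to them are P1, P7, P17, P3, P13, P2, P15, P4, P10, P9. That is 10.

10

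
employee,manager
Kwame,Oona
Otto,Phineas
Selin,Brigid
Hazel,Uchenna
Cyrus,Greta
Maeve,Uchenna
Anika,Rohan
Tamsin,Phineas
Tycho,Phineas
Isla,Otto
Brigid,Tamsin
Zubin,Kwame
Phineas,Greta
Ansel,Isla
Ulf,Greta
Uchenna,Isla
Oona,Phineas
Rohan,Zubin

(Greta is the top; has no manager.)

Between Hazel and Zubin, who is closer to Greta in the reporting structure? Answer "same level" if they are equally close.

Hazel is 5 levels below Greta; Zubin is 4. Zubin is higher.

Zubin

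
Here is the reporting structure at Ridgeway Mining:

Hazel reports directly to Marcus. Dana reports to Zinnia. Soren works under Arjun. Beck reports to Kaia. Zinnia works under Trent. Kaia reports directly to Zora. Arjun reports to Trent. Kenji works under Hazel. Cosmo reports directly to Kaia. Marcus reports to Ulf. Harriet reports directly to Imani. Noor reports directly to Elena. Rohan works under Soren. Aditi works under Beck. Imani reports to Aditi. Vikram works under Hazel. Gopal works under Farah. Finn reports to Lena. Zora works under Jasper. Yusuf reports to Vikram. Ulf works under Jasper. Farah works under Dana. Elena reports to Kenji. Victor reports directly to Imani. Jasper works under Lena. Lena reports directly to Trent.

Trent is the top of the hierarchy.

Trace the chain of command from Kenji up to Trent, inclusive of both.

Kenji reports to Hazel. Hazel reports to Marcus. Marcus reports to Ulf. Ulf reports to Jasper. Jasper reports to Lena. Lena reports to Trent. Trent is at the top.

Kenji -> Hazel -> Marcus -> Ulf -> Jasper -> Lena -> Trent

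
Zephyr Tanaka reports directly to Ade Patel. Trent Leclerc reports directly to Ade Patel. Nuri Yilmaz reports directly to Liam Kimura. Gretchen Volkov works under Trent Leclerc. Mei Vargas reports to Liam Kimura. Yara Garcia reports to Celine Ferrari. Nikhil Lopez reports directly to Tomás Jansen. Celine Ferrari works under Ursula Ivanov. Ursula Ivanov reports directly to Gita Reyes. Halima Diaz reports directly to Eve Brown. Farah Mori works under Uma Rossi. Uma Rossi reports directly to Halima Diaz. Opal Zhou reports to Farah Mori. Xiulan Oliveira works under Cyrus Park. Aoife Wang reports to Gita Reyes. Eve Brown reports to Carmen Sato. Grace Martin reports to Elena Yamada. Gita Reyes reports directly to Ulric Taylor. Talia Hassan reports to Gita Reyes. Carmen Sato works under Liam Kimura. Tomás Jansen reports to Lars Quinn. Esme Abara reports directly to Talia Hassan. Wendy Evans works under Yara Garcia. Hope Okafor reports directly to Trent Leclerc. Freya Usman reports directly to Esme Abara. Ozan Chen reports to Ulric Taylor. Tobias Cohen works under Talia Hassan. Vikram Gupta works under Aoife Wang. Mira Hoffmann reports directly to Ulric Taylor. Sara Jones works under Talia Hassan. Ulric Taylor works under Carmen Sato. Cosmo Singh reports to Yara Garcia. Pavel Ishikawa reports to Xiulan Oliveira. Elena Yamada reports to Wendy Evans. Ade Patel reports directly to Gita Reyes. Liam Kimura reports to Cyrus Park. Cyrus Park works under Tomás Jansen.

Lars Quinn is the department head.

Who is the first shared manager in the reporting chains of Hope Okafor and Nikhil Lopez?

Tomás Jansen

Hope Okafor's chain of managers is Trent Leclerc, Ade Patel, Gita Reyes, Ulric Taylor, Carmen Sato, Liam Kimura, Cyrus Park, Tomás Jansen, Lars Quinn. Nikhil Lopez's chain of managers is Tomás Jansen, Lars Quinn. The first manager that appears in both chains is Tomás Jansen.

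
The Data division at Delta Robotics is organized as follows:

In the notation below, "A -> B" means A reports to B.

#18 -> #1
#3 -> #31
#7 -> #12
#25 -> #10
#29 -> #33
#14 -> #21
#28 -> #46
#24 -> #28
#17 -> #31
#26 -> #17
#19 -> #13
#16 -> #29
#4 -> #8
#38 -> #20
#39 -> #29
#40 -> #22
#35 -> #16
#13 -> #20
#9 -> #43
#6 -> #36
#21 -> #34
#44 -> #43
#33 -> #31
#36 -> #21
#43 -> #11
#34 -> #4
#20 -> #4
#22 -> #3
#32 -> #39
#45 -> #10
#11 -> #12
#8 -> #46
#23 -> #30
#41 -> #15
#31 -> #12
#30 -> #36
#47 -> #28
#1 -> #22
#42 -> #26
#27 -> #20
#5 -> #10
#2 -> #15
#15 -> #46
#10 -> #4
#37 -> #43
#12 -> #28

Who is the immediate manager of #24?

#24 reports directly to #28.

#28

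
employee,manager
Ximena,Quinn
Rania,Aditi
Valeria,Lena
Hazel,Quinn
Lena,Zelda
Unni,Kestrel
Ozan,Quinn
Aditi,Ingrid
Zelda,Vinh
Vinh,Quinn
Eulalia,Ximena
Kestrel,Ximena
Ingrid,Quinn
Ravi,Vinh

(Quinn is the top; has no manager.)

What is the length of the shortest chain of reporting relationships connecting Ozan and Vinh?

Ozan is 1 level below Quinn, and Vinh is 1 level below Quinn (their lowest common manager). The shortest path runs up from Ozan to Quinn and back down to Vinh: 1 + 1 = 2 links.

2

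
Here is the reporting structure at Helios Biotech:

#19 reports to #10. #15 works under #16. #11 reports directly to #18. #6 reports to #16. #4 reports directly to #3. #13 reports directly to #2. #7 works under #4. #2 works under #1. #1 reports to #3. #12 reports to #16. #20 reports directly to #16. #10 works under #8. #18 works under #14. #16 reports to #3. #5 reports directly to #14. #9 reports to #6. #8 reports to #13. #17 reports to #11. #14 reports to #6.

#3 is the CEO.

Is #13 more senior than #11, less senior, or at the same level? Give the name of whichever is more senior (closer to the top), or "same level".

#13

#13 is 3 levels below #3; #11 is 5. #13 is higher.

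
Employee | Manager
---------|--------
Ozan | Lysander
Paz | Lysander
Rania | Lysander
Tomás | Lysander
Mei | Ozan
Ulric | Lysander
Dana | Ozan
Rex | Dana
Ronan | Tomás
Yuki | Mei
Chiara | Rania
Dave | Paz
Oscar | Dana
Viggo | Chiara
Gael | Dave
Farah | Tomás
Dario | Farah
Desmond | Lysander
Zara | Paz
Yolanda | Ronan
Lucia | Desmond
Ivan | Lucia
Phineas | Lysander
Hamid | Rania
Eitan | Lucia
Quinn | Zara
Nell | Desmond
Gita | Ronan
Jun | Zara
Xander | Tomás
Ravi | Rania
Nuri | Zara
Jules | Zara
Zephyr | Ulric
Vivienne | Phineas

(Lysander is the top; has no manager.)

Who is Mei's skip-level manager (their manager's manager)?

Mei reports to Ozan, and Ozan reports to Lysander. So Mei's skip-level manager is Lysander.

Lysander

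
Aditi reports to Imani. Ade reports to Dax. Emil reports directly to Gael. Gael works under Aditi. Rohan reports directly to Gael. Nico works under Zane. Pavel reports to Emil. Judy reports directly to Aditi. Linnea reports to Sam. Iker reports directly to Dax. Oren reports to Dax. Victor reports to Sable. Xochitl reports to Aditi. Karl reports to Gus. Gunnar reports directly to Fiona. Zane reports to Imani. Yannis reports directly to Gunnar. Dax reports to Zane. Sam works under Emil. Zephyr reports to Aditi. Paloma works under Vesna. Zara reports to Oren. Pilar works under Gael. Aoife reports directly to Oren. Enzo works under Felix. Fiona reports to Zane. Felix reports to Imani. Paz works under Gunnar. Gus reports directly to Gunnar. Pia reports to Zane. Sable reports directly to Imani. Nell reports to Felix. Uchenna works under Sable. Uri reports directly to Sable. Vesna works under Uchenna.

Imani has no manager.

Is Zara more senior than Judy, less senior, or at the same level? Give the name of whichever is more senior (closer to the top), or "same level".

Judy

Zara is 4 levels below Imani; Judy is 2. Judy is higher.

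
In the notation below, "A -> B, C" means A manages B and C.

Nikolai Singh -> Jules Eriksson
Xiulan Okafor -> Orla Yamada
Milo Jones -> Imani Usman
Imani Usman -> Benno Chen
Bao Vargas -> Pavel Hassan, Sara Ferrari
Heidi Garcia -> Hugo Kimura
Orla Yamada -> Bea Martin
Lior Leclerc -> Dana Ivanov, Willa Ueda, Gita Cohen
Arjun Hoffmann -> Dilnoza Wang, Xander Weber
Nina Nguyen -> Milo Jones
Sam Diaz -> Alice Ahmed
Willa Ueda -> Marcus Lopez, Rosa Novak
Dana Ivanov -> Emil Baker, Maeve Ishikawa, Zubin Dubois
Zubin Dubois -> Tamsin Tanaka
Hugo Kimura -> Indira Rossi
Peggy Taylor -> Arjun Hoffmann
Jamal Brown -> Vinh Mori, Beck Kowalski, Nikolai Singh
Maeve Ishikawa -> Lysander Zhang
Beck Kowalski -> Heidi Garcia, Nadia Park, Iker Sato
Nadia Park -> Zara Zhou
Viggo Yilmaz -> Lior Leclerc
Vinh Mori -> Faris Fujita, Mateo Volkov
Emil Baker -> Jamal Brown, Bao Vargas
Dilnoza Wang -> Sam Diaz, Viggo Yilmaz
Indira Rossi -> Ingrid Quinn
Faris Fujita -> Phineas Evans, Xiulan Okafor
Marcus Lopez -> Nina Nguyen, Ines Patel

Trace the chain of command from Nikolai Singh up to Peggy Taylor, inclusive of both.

Nikolai Singh reports to Jamal Brown. Jamal Brown reports to Emil Baker. Emil Baker reports to Dana Ivanov. Dana Ivanov reports to Lior Leclerc. Lior Leclerc reports to Viggo Yilmaz. Viggo Yilmaz reports to Dilnoza Wang. Dilnoza Wang reports to Arjun Hoffmann. Arjun Hoffmann reports to Peggy Taylor. Peggy Taylor is at the top.

Nikolai Singh -> Jamal Brown -> Emil Baker -> Dana Ivanov -> Lior Leclerc -> Viggo Yilmaz -> Dilnoza Wang -> Arjun Hoffmann -> Peggy Taylor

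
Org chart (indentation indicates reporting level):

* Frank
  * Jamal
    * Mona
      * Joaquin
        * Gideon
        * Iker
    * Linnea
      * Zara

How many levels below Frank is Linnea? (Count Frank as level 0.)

Chain from Linnea up to Frank: Linnea → Jamal → Frank. That is 2 steps up, so Linnea is 2 levels below Frank.

2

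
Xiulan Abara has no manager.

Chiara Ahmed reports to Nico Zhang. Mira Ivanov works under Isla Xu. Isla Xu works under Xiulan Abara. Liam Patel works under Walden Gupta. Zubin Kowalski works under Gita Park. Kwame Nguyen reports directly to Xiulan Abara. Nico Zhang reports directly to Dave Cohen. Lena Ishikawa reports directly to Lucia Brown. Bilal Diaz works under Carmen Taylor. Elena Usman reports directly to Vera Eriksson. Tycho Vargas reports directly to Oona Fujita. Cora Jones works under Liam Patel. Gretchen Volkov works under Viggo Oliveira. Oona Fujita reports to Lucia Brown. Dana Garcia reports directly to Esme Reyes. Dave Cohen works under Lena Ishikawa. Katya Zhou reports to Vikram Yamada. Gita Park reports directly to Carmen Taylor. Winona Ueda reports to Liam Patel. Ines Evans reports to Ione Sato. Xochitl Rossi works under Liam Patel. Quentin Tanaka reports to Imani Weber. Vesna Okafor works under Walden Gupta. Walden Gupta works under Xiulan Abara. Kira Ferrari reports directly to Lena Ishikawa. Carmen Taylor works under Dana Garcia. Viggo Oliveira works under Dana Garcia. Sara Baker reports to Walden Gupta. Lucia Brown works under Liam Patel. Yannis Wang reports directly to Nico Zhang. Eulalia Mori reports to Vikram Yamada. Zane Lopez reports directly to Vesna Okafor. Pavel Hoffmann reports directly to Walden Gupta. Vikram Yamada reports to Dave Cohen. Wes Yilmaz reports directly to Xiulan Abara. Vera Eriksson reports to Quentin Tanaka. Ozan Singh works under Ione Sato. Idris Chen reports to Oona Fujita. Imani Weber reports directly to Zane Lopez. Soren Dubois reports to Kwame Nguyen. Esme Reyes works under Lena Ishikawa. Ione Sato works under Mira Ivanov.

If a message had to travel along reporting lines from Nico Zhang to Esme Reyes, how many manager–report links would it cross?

Nico Zhang is 2 levels below Lena Ishikawa, and Esme Reyes is 1 level below Lena Ishikawa (their lowest common manager). The shortest path runs up from Nico Zhang to Lena Ishikawa and back down to Esme Reyes: 2 + 1 = 3 links.

3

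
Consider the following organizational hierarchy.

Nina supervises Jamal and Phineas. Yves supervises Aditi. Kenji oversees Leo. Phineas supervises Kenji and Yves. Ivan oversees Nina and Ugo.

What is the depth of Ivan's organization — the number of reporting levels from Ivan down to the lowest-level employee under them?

4

The longest chain under Ivan runs Ivan → Nina → Phineas → Yves → Aditi, which is 4 levels below Ivan.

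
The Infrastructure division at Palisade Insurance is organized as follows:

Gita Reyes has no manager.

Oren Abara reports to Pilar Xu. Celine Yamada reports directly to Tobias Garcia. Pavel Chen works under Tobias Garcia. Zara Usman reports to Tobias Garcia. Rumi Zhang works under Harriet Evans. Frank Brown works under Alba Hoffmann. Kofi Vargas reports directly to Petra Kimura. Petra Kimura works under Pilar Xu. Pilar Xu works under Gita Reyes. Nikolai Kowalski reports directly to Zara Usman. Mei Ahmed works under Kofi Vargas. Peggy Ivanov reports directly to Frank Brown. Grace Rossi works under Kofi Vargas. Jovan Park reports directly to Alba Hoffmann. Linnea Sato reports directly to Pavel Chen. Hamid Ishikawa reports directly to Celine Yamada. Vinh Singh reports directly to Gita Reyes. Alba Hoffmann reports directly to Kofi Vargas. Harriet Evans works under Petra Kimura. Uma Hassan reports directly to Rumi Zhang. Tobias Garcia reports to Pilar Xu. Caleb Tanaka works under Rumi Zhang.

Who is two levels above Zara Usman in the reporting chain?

Zara Usman reports to Tobias Garcia, and Tobias Garcia reports to Pilar Xu. So Zara Usman's skip-level manager is Pilar Xu.

Pilar Xu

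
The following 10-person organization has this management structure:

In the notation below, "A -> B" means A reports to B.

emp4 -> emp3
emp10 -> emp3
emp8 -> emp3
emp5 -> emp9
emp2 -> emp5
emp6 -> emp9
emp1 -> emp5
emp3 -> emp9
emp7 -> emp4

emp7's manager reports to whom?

emp7 reports to emp4, and emp4 reports to emp3. So emp7's skip-level manager is emp3.

emp3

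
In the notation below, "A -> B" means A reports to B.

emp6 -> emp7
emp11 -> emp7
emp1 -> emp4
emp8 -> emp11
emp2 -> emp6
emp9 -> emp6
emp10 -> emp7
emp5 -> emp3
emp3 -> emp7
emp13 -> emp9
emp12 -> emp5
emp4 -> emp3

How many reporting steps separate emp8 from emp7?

2

Chain from emp8 up to emp7: emp8 → emp11 → emp7. That is 2 steps up, so emp8 is 2 levels below emp7.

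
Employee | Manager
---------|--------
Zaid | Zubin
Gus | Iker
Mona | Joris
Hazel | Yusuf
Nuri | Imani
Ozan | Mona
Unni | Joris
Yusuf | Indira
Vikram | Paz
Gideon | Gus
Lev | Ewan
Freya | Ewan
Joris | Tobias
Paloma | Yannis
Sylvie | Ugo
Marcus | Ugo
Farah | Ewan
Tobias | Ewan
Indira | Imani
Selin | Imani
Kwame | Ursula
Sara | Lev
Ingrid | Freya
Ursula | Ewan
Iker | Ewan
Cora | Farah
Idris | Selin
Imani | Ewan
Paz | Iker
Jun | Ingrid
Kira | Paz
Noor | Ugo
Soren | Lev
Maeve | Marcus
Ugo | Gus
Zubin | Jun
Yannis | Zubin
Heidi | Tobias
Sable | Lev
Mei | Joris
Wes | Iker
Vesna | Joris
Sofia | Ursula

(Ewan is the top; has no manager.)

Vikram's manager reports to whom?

Vikram reports to Paz, and Paz reports to Iker. So Vikram's skip-level manager is Iker.

Iker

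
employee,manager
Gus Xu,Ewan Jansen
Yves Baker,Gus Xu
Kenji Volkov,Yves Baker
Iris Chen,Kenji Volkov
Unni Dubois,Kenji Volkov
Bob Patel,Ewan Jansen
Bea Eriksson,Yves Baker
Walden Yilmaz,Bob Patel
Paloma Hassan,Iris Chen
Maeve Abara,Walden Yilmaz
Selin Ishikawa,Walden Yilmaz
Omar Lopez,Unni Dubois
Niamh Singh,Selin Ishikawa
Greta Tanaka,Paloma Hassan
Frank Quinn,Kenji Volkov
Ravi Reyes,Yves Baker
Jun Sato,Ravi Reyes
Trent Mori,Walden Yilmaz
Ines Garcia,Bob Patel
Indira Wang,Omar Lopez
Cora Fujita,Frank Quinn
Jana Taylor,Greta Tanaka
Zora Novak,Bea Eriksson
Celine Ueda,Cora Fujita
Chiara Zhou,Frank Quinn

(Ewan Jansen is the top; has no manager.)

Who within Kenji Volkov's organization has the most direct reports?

Direct-report counts within Kenji Volkov's organization: Kenji Volkov has 3; Frank Quinn has 2; Cora Fujita has 1; Unni Dubois has 1; Omar Lopez has 1; Iris Chen has 1; Paloma Hassan has 1; Greta Tanaka has 1. The largest is 3, held by Kenji Volkov.

Kenji Volkov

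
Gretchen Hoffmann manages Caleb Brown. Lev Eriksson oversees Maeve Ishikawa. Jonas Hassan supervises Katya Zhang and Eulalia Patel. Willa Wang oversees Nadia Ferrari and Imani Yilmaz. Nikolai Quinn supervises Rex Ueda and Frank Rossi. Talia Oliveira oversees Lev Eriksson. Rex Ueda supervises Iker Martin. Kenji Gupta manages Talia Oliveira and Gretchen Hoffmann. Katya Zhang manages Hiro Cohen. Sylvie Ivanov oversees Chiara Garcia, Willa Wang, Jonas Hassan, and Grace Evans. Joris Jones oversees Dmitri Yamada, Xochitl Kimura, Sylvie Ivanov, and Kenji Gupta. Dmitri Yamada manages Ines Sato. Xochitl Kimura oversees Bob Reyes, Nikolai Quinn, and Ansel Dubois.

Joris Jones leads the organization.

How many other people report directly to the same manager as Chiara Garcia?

3

Chiara Garcia reports to Sylvie Ivanov. Sylvie Ivanov's other direct reports are Willa Wang, Jonas Hassan, Grace Evans — 3 peers.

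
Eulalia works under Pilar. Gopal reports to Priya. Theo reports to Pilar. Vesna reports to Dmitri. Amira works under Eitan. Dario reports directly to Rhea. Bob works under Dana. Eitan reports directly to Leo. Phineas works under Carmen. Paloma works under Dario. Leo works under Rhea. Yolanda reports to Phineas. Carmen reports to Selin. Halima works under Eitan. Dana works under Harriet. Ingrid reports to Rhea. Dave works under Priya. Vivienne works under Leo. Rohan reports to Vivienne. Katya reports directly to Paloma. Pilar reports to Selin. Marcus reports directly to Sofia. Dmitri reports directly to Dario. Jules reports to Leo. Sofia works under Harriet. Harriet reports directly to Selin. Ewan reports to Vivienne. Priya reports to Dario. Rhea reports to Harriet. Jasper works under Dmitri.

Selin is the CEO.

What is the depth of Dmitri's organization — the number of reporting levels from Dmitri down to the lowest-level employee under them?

The longest chain under Dmitri runs Dmitri → Jasper, which is 1 level below Dmitri.

1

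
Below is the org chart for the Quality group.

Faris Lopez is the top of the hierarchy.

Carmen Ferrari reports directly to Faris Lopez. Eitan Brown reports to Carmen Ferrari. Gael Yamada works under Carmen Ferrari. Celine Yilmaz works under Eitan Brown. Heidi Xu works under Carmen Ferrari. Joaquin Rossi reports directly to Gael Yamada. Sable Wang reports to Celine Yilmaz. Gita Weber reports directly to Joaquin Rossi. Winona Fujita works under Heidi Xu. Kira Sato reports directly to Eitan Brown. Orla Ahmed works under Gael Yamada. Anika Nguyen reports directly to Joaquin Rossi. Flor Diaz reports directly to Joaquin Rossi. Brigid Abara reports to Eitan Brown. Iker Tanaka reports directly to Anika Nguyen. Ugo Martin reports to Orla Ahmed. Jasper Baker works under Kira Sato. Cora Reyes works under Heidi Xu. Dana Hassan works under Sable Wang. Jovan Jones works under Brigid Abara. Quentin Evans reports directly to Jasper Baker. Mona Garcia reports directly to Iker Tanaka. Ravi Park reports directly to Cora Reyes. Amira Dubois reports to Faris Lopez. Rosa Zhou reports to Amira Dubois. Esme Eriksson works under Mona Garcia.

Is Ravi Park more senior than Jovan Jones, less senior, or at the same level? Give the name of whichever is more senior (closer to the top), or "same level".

same level

Both Ravi Park and Jovan Jones are 4 levels below Faris Lopez.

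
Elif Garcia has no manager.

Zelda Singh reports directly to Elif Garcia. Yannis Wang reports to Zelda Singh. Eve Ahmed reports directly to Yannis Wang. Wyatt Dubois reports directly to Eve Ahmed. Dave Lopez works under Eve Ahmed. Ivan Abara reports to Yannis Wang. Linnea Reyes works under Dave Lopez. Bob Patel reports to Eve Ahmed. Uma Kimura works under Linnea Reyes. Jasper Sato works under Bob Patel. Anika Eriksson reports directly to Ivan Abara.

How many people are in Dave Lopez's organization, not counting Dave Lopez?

Dave Lopez directly manages Linnea Reyes. Under Linnea Reyes: Uma Kimura (1). That's 2 in total.

2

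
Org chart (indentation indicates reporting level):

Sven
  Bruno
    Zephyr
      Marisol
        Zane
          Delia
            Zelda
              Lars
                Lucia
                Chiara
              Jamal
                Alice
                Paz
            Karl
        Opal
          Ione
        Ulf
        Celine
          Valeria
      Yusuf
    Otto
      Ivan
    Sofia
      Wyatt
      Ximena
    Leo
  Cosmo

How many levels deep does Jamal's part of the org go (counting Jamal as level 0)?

The longest chain under Jamal runs Jamal → Paz, which is 1 level below Jamal.

1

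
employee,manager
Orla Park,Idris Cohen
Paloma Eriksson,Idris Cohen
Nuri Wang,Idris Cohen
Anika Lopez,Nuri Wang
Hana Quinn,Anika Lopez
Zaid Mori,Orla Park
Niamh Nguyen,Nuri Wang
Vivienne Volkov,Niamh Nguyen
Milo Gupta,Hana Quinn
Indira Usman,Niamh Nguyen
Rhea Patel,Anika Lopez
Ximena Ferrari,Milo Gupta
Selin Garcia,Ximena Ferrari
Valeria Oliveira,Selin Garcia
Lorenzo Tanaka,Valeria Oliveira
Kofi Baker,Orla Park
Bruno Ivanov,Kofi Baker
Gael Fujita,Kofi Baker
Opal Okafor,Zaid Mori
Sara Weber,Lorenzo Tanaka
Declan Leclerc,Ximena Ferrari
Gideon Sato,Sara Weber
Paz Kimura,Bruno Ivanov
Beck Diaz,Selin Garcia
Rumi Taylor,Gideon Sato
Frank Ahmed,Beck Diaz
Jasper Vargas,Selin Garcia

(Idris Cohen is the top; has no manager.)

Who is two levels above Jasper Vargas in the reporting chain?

Jasper Vargas reports to Selin Garcia, and Selin Garcia reports to Ximena Ferrari. So Jasper Vargas's skip-level manager is Ximena Ferrari.

Ximena Ferrari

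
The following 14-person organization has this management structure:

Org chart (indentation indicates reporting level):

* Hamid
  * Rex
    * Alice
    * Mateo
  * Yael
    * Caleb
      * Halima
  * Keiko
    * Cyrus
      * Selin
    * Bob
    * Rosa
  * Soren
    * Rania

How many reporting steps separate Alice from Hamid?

Chain from Alice up to Hamid: Alice → Rex → Hamid. That is 2 steps up, so Alice is 2 levels below Hamid.

2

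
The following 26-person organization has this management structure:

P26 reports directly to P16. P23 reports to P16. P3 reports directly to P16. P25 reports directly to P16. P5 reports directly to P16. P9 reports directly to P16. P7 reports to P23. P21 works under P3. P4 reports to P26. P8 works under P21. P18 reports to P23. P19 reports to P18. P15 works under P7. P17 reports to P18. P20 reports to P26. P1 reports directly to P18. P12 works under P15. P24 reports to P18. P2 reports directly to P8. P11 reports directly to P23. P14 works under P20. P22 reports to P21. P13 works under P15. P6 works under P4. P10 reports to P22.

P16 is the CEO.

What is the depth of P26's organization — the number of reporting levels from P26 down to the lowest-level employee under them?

The longest chain under P26 runs P26 → P20 → P14, which is 2 levels below P26.

2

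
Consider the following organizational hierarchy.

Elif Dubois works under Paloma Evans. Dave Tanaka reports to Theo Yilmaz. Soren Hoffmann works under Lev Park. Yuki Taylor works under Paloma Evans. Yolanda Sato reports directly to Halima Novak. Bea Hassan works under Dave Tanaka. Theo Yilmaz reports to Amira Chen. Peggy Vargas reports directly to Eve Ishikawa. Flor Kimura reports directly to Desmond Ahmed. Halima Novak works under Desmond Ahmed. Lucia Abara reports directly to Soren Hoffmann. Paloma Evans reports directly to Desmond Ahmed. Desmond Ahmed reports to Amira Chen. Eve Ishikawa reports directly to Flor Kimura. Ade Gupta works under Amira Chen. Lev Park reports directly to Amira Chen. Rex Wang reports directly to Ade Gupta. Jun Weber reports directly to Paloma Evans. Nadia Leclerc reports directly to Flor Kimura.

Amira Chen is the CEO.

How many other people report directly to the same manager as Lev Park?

Lev Park reports to Amira Chen. Amira Chen's other direct reports are Desmond Ahmed, Theo Yilmaz, Ade Gupta — 3 peers.

3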